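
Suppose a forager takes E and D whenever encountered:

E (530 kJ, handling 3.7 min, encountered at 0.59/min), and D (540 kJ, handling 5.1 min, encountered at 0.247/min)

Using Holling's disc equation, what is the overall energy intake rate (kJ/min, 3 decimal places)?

100.407 kJ/min

R = (0.59×530 + 0.247×540) / (1 + 0.59×3.7 + 0.247×5.1) = 446.1/4.443 = 100.4 kJ/min.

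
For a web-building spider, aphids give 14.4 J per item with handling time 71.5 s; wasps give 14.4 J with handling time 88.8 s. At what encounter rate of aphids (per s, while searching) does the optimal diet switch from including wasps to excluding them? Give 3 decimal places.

0.058 per s

Drop wasps once their profitability E₂/h₂ falls below the rate achievable on aphids alone: E₂/h₂ = λE₁/(1 + λh₁).
Solve for λ: λE₁h₂ = E₂(1 + λh₁) → λ(E₁h₂ − E₂h₁) = E₂ → λ = E₂/(E₁h₂ − E₂h₁).
λ = 14.4/(14.4×88.8 − 14.4×71.5) = 14.4/249.1 = 0.0578 per s.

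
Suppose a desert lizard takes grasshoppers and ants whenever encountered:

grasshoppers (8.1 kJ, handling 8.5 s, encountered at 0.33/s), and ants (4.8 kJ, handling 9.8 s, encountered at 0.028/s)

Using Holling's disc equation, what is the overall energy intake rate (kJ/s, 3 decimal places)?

Energy encountered per unit search time: 0.33×8.1 + 0.028×4.8 = 2.807 kJ/s.
Handling time per unit search time: 0.33×8.5 + 0.028×9.8 = 3.079.
Rate = 2.807/(1 + 3.079) = 0.6882 kJ/s.

0.688 kJ/s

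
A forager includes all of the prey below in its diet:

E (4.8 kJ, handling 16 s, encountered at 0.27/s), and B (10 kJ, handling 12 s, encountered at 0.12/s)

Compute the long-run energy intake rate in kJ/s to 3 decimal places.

0.369 kJ/s

R = (0.27×4.8 + 0.12×10) / (1 + 0.27×16 + 0.12×12) = 2.496/6.76 = 0.3692 kJ/s.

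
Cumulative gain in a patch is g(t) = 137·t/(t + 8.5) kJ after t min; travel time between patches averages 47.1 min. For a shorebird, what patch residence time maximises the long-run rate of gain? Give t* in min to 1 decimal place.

Maximise g(t)/(T+t): set derivative to zero → g'(t)(T+t) = g(t).
g'(t) = 137·8.5/(t + 8.5)². Setting 137·8.5/(t+8.5)² = 137t/[(t+8.5)(47.1+t)] gives 8.5(47.1+t) = t(t+8.5), so t² = 8.5×47.1 = 400.4.
t* = √400.4 = 20.01 min.

20.0 min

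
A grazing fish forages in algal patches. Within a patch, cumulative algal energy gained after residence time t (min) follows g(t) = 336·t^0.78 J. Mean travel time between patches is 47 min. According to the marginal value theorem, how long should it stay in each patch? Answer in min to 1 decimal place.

166.6 min

By the marginal value theorem, leave when the instantaneous gain rate g'(t) equals the habitat-wide average g(t)/(T + t).
g'(t) = 0.78·336·t^-0.22. Setting 0.78·336·t^-0.22 = 336·t^0.78/(47+t) gives 0.78(47+t) = t, so 0.22·t = 0.78×47.
t* = 0.78×47/0.22 = 166.6 min.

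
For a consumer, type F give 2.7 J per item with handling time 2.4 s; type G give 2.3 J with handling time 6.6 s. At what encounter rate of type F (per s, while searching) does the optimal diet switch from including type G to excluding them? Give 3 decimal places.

0.187 per s

Drop type G once their profitability E₂/h₂ falls below the rate achievable on type F alone: E₂/h₂ = λE₁/(1 + λh₁).
Solve for λ: λE₁h₂ = E₂(1 + λh₁) → λ(E₁h₂ − E₂h₁) = E₂ → λ = E₂/(E₁h₂ − E₂h₁).
λ = 2.3/(2.7×6.6 − 2.3×2.4) = 2.3/12.3 = 0.187 per s.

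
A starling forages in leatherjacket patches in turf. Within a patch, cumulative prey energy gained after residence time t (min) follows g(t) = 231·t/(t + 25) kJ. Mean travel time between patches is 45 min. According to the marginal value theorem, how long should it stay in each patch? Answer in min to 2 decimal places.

Optimal t* satisfies g'(t*) = g(t*)/(T + t*).
g'(t) = 231·25/(t + 25)². Setting 231·25/(t+25)² = 231t/[(t+25)(45+t)] gives 25(45+t) = t(t+25), so t² = 25×45 = 1125.
t* = √1125 = 33.54 min.

33.54 min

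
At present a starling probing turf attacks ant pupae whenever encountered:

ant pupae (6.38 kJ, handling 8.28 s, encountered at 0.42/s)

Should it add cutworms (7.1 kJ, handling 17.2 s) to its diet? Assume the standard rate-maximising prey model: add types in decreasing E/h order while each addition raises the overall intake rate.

No

Intake rate on the current diet: R = (0.42×6.38) / (1 + 0.42×8.28) = 2.68/4.478 = 0.5984 kJ/s.
Profitability of cutworms: 7.1/17.2 = 0.4128 kJ/s.
Since 0.4128 < R, time spent handling cutworms is better spent searching.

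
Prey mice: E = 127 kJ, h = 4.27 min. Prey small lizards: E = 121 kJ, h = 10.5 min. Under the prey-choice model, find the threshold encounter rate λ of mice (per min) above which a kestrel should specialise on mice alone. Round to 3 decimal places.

0.148 per min

At the threshold, the rate on mice alone equals the profitability of small lizards: λ·127/(1 + λ·4.27) = 121/10.5 = 11.52.
Rearranging, λ(127 − 11.52×4.27) = 11.52, so λ = 11.52/77.79 = 0.1481 per min.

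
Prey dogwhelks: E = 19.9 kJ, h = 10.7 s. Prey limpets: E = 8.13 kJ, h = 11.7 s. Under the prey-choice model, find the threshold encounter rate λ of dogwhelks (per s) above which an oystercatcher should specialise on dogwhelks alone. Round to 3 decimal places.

0.056 per s

Drop limpets once their profitability E₂/h₂ falls below the rate achievable on dogwhelks alone: E₂/h₂ = λE₁/(1 + λh₁).
Solve for λ: λE₁h₂ = E₂(1 + λh₁) → λ(E₁h₂ − E₂h₁) = E₂ → λ = E₂/(E₁h₂ − E₂h₁).
λ = 8.13/(19.9×11.7 − 8.13×10.7) = 8.13/145.8 = 0.05575 per s.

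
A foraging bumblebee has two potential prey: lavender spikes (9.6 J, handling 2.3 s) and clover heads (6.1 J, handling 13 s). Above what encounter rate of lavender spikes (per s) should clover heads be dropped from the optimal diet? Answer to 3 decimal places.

0.055 per s

The zero-one rule: include clover heads iff E₂/h₂ > λE₁/(1+λh₁). Equality gives the switch point.
λE₁h₂ = E₂ + λE₂h₁ ⇒ λ = E₂/(E₁h₂ − E₂h₁) = 6.1/(124.8 − 14.03) = 0.05507 per s.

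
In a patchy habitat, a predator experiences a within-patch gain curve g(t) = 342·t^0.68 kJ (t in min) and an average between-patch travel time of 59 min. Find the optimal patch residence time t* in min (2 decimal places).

125.38 min

Optimal t* satisfies g'(t*) = g(t*)/(T + t*).
g'(t) = 0.68·342·t^-0.32. Setting 0.68·342·t^-0.32 = 342·t^0.68/(59+t) gives 0.68(59+t) = t, so 0.32·t = 0.68×59.
t* = 0.68×59/0.32 = 125.4 min.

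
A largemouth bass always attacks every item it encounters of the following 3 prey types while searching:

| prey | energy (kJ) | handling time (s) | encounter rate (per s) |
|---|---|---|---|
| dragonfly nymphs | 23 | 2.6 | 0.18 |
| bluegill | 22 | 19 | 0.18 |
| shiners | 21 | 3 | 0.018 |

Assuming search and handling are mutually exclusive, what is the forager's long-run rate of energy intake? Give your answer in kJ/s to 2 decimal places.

1.72 kJ/s

R = (0.18×23 + 0.18×22 + 0.018×21) / (1 + 0.18×2.6 + 0.18×19 + 0.018×3) = 8.478/4.942 = 1.715 kJ/s.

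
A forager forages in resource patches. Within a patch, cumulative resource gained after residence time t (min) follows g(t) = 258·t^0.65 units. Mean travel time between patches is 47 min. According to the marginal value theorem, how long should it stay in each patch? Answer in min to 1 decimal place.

Optimal t* satisfies g'(t*) = g(t*)/(T + t*).
g'(t) = 0.65·258·t^-0.35. Setting 0.65·258·t^-0.35 = 258·t^0.65/(47+t) gives 0.65(47+t) = t, so 0.35·t = 0.65×47.
t* = 0.65×47/0.35 = 87.29 min.

87.3 min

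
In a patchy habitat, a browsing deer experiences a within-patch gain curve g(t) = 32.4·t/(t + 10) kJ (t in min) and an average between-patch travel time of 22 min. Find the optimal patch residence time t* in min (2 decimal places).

14.83 min

Optimal t* satisfies g'(t*) = g(t*)/(T + t*).
g'(t) = 32.4·10/(t + 10)². Setting 32.4·10/(t+10)² = 32.4t/[(t+10)(22+t)] gives 10(22+t) = t(t+10), so t² = 10×22 = 220.
t* = √220 = 14.83 min.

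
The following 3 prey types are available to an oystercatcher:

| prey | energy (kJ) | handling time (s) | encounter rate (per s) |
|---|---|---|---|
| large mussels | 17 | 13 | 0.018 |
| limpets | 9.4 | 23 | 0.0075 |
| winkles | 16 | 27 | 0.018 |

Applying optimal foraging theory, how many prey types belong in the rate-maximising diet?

Rank by E/h (kJ/s): large mussels 1.31, winkles 0.593, limpets 0.409. Include each in turn until the next type's E/h falls below the running intake rate.
Rate on top 1: 0.248. winkles: 0.593 > 0.248 → include.
Rate on top 2: 0.3453. limpets: 0.409 > 0.3453 → include.
Optimal diet: large mussels, winkles, limpets — 3 of 3 types.

3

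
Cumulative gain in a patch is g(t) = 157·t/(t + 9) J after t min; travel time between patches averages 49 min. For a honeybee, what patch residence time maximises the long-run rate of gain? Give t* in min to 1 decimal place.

21.0 min

Maximise g(t)/(T+t): set derivative to zero → g'(t)(T+t) = g(t).
g'(t) = 157·9/(t + 9)². Setting 157·9/(t+9)² = 157t/[(t+9)(49+t)] gives 9(49+t) = t(t+9), so t² = 9×49 = 441.
t* = √441 = 21 min.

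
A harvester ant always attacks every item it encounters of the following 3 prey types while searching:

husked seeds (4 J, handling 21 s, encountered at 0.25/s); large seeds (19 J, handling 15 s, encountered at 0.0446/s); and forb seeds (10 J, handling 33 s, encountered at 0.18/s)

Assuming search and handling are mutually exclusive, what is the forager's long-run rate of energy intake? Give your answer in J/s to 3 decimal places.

0.284 J/s

R = Σλ_iE_i / (1 + Σλ_ih_i)
Numerator: 0.25×4 + 0.0446×19 + 0.18×10 = 3.647
Denominator: 1 + 0.25×21 + 0.0446×15 + 0.18×33 = 12.86
R = 3.647/12.86 = 0.2836 J/s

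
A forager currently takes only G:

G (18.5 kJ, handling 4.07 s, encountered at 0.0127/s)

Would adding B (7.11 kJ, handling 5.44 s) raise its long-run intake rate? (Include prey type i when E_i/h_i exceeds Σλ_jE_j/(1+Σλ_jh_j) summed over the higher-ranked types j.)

Yes

Intake rate on the current diet: R = (0.0127×18.5) / (1 + 0.0127×4.07) = 0.2349/1.052 = 0.2234 kJ/s.
Profitability of B: 7.11/5.44 = 1.307 kJ/s.
Since 1.307 > R, including B increases the long-run rate.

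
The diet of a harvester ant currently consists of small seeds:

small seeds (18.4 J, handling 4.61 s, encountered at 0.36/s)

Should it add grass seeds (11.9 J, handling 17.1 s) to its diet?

No

Current rate: (0.36×18.4)/(1 + 0.36×4.61) = 2.491 J/s.
Profitability of grass seeds: 11.9/17.1 = 0.6959 J/s.
0.6959 < 2.491, so adding grass seeds would lower the average — exclude it.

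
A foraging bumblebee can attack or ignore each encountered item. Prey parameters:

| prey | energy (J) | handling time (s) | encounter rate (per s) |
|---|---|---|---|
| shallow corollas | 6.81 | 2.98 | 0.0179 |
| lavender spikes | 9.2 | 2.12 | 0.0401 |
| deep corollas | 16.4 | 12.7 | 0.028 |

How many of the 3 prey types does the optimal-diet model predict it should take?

3

E/h in descending order: lavender spikes 4.34, shallow corollas 2.29, deep corollas 1.29 J/s. The optimal diet is the largest prefix of this list for which every included type satisfies E_i/h_i > R on the types above it.
Rate on top 1: 0.34. shallow corollas: 2.29 > 0.34 → include.
Rate on top 2: 0.4312. deep corollas: 1.29 > 0.4312 → include.
Optimal diet: lavender spikes, shallow corollas, deep corollas — 3 of 3 types.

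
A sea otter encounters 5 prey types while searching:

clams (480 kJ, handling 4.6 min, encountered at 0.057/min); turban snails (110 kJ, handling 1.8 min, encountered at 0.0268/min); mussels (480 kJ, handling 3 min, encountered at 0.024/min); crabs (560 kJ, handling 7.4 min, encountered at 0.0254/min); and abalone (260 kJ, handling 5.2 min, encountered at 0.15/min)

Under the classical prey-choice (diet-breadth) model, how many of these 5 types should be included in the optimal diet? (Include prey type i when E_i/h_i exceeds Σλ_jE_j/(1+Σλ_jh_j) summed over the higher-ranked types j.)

Rank by E/h (kJ/min): mussels 160, clams 104, crabs 75.7, turban snails 61.1, abalone 50. Include each in turn until the next type's E/h falls below the running intake rate.
Rate on top 1: 10.75. clams: 104 > 10.75 → include.
Rate on top 2: 29.14. crabs: 75.7 > 29.14 → include.
Rate on top 3: 34.89. turban snails: 61.1 > 34.89 → include.
Rate on top 4: 35.69. abalone: 50 > 35.69 → include.
Optimal diet: mussels, clams, crabs, turban snails, abalone — 5 of 5 types.

5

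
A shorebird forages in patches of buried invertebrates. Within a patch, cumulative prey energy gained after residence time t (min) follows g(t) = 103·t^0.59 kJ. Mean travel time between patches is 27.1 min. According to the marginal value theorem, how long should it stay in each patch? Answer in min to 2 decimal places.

By the marginal value theorem, leave when the instantaneous gain rate g'(t) equals the habitat-wide average g(t)/(T + t).
g'(t) = 0.59·103·t^-0.41. Setting 0.59·103·t^-0.41 = 103·t^0.59/(27.1+t) gives 0.59(27.1+t) = t, so 0.41·t = 0.59×27.1.
t* = 0.59×27.1/0.41 = 39 min.

39.00 min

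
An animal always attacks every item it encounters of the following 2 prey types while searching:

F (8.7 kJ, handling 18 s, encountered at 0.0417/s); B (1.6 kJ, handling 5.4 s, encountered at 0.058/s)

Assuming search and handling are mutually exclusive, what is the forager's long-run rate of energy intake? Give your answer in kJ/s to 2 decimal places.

0.22 kJ/s

R = Σλ_iE_i / (1 + Σλ_ih_i)
Numerator: 0.0417×8.7 + 0.058×1.6 = 0.4556
Denominator: 1 + 0.0417×18 + 0.058×5.4 = 2.064
R = 0.4556/2.064 = 0.2208 kJ/s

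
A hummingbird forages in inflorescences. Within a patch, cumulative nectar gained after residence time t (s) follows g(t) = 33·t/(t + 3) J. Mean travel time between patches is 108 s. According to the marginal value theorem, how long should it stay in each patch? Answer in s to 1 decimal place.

By the marginal value theorem, leave when the instantaneous gain rate g'(t) equals the habitat-wide average g(t)/(T + t).
g'(t) = 33·3/(t + 3)². Setting 33·3/(t+3)² = 33t/[(t+3)(108+t)] gives 3(108+t) = t(t+3), so t² = 3×108 = 324.
t* = √324 = 18 s.

18.0 s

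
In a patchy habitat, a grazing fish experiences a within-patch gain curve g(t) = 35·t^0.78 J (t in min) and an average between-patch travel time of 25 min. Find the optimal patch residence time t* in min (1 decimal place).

88.6 min

By the marginal value theorem, leave when the instantaneous gain rate g'(t) equals the habitat-wide average g(t)/(T + t).
g'(t) = 0.78·35·t^-0.22. Setting 0.78·35·t^-0.22 = 35·t^0.78/(25+t) gives 0.78(25+t) = t, so 0.22·t = 0.78×25.
t* = 0.78×25/0.22 = 88.64 min.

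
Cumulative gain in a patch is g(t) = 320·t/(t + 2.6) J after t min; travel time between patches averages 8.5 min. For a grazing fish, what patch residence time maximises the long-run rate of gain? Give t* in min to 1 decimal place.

Optimal t* satisfies g'(t*) = g(t*)/(T + t*).
g'(t) = 320·2.6/(t + 2.6)². Setting 320·2.6/(t+2.6)² = 320t/[(t+2.6)(8.5+t)] gives 2.6(8.5+t) = t(t+2.6), so t² = 2.6×8.5 = 22.1.
t* = √22.1 = 4.701 min.

4.7 min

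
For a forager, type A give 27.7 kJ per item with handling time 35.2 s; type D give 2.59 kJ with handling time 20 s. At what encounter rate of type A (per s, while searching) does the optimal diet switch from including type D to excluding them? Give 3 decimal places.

0.006 per s

Drop type D once their profitability E₂/h₂ falls below the rate achievable on type A alone: E₂/h₂ = λE₁/(1 + λh₁).
Solve for λ: λE₁h₂ = E₂(1 + λh₁) → λ(E₁h₂ − E₂h₁) = E₂ → λ = E₂/(E₁h₂ − E₂h₁).
λ = 2.59/(27.7×20 − 2.59×35.2) = 2.59/462.8 = 0.005596 per s.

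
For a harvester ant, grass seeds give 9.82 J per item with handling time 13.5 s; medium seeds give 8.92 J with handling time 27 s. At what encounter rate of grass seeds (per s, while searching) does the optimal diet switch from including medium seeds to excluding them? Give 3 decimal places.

The zero-one rule: include medium seeds iff E₂/h₂ > λE₁/(1+λh₁). Equality gives the switch point.
λE₁h₂ = E₂ + λE₂h₁ ⇒ λ = E₂/(E₁h₂ − E₂h₁) = 8.92/(265.1 − 120.4) = 0.06164 per s.

0.062 per s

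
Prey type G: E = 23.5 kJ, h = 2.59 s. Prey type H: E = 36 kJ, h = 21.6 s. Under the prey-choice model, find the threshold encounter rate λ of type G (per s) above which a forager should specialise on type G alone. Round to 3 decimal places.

0.087 per s

The zero-one rule: include type H iff E₂/h₂ > λE₁/(1+λh₁). Equality gives the switch point.
λE₁h₂ = E₂ + λE₂h₁ ⇒ λ = E₂/(E₁h₂ − E₂h₁) = 36/(507.6 − 93.24) = 0.08688 per s.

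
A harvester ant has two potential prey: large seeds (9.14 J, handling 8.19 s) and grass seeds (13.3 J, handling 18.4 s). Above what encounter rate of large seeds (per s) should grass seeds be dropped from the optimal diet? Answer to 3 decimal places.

At the threshold, the rate on large seeds alone equals the profitability of grass seeds: λ·9.14/(1 + λ·8.19) = 13.3/18.4 = 0.7228.
Rearranging, λ(9.14 − 0.7228×8.19) = 0.7228, so λ = 0.7228/3.22 = 0.2245 per s.

0.224 per s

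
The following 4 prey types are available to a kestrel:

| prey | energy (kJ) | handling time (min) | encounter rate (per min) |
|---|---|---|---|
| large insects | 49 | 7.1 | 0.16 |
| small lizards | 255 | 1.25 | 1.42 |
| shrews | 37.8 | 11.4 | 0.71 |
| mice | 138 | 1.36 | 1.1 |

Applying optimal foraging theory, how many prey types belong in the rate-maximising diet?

Profitabilities (E/h, kJ/min): small lizards 204, mice 101, large insects 6.9, shrews 3.32. Add prey in this order while the next type's profitability exceeds the intake rate on those already taken.
Rate on top 1: 130.5. mice: 101 < 130.5 → exclude; stop.
Optimal diet: small lizards — 1 of 4 types.

1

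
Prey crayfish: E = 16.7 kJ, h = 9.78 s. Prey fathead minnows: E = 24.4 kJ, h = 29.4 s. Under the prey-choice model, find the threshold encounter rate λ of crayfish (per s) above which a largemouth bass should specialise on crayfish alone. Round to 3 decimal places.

At the threshold, the rate on crayfish alone equals the profitability of fathead minnows: λ·16.7/(1 + λ·9.78) = 24.4/29.4 = 0.8299.
Rearranging, λ(16.7 − 0.8299×9.78) = 0.8299, so λ = 0.8299/8.583 = 0.09669 per s.

0.097 per s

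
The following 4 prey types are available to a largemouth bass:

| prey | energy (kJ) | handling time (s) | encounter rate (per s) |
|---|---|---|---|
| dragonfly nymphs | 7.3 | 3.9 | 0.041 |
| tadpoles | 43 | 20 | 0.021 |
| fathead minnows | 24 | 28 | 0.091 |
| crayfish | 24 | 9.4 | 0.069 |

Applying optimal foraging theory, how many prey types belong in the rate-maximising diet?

3

Profitabilities (E/h, kJ/s): crayfish 2.55, tadpoles 2.15, dragonfly nymphs 1.87, fathead minnows 0.857. Add prey in this order while the next type's profitability exceeds the intake rate on those already taken.
Rate on top 1: 1.004. tadpoles: 2.15 > 1.004 → include.
Rate on top 2: 1.237. dragonfly nymphs: 1.87 > 1.237 → include.
Rate on top 3: 1.283. fathead minnows: 0.857 < 1.283 → exclude; stop.
Optimal diet: crayfish, tadpoles, dragonfly nymphs — 3 of 4 types.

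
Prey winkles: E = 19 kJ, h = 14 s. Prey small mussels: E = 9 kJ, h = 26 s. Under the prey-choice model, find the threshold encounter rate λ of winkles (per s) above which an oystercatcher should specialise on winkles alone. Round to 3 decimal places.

Drop small mussels once their profitability E₂/h₂ falls below the rate achievable on winkles alone: E₂/h₂ = λE₁/(1 + λh₁).
Solve for λ: λE₁h₂ = E₂(1 + λh₁) → λ(E₁h₂ − E₂h₁) = E₂ → λ = E₂/(E₁h₂ − E₂h₁).
λ = 9/(19×26 − 9×14) = 9/368 = 0.02446 per s.

0.024 per s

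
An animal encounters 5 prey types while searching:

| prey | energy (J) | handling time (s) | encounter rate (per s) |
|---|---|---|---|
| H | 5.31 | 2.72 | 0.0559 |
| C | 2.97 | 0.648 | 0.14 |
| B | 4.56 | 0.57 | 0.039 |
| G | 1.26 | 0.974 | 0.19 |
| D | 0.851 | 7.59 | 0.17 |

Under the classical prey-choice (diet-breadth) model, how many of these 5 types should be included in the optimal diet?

4

Rank by E/h (J/s): B 8, C 4.58, H 1.95, G 1.29, D 0.112. Include each in turn until the next type's E/h falls below the running intake rate.
Rate on top 1: 0.174. C: 4.58 > 0.174 → include.
Rate on top 2: 0.5334. H: 1.95 > 0.5334 → include.
Rate on top 3: 0.7039. G: 1.29 > 0.7039 → include.
Rate on top 4: 0.7792. D: 0.112 < 0.7792 → exclude; stop.
Optimal diet: B, C, H, G — 4 of 5 types.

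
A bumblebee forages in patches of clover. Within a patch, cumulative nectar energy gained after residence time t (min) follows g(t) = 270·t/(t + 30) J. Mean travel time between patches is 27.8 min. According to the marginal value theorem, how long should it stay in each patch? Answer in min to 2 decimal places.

Optimal t* satisfies g'(t*) = g(t*)/(T + t*).
g'(t) = 270·30/(t + 30)². Setting 270·30/(t+30)² = 270t/[(t+30)(27.8+t)] gives 30(27.8+t) = t(t+30), so t² = 30×27.8 = 834.
t* = √834 = 28.88 min.

28.88 min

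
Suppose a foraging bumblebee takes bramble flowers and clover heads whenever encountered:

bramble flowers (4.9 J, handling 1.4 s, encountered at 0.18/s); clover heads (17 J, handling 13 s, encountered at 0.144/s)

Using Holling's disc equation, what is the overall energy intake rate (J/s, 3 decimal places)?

R = Σλ_iE_i / (1 + Σλ_ih_i)
Numerator: 0.18×4.9 + 0.144×17 = 3.33
Denominator: 1 + 0.18×1.4 + 0.144×13 = 3.124
R = 3.33/3.124 = 1.066 J/s

1.066 J/s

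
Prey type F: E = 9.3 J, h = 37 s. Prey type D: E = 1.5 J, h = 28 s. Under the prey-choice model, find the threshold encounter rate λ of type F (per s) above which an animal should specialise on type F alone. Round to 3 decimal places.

0.007 per s

The zero-one rule: include type D iff E₂/h₂ > λE₁/(1+λh₁). Equality gives the switch point.
λE₁h₂ = E₂ + λE₂h₁ ⇒ λ = E₂/(E₁h₂ − E₂h₁) = 1.5/(260.4 − 55.5) = 0.007321 per s.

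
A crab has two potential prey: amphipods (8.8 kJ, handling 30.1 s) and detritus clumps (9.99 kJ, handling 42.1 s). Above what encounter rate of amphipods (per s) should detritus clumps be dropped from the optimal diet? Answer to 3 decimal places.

0.143 per s

The zero-one rule: include detritus clumps iff E₂/h₂ > λE₁/(1+λh₁). Equality gives the switch point.
λE₁h₂ = E₂ + λE₂h₁ ⇒ λ = E₂/(E₁h₂ − E₂h₁) = 9.99/(370.5 − 300.7) = 0.1432 per s.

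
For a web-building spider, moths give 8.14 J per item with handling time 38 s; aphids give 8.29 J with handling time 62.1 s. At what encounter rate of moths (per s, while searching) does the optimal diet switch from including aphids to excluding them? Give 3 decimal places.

At the threshold, the rate on moths alone equals the profitability of aphids: λ·8.14/(1 + λ·38) = 8.29/62.1 = 0.1335.
Rearranging, λ(8.14 − 0.1335×38) = 0.1335, so λ = 0.1335/3.067 = 0.04352 per s.

0.044 per s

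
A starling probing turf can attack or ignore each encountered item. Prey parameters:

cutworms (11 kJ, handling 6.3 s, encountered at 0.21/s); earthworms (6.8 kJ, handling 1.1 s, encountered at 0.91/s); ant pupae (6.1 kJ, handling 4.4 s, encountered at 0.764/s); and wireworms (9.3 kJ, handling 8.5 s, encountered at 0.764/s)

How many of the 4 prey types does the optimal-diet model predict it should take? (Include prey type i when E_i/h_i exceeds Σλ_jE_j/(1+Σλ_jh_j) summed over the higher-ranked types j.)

Profitabilities (E/h, kJ/s): earthworms 6.18, cutworms 1.75, ant pupae 1.39, wireworms 1.09. Add prey in this order while the next type's profitability exceeds the intake rate on those already taken.
Rate on top 1: 3.092. cutworms: 1.75 < 3.092 → exclude; stop.
Optimal diet: earthworms — 1 of 4 types.

1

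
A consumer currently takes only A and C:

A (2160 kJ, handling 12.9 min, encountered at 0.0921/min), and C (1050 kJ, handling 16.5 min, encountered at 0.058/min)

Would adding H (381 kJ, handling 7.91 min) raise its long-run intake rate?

No

Current rate: (0.0921×2160 + 0.058×1050)/(1 + 0.0921×12.9 + 0.058×16.5) = 82.62 kJ/min.
H: E/h = 381/7.91 = 48.17 kJ/min.
48.17 < 82.62, so adding H would lower the average — exclude it.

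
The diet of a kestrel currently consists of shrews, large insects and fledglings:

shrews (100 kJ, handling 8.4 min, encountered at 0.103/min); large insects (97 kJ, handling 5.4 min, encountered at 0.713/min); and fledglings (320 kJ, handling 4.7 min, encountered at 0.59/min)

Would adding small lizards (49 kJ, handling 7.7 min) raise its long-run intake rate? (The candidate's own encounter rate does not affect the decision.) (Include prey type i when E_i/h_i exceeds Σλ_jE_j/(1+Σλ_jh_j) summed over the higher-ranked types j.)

On shrews, large insects and fledglings alone, R = ΣλE/(1+Σλh) = 268.3/8.488 = 31.6 kJ/min.
Profitability of small lizards: 49/7.7 = 6.364 kJ/min.
6.364 < 31.6, so adding small lizards would lower the average — exclude it.

No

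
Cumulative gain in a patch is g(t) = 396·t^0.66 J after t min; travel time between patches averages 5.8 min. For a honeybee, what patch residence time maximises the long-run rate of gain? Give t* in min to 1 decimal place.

11.3 min

Maximise g(t)/(T+t): set derivative to zero → g'(t)(T+t) = g(t).
g'(t) = 0.66·396·t^-0.34. Setting 0.66·396·t^-0.34 = 396·t^0.66/(5.8+t) gives 0.66(5.8+t) = t, so 0.34·t = 0.66×5.8.
t* = 0.66×5.8/0.34 = 11.26 min.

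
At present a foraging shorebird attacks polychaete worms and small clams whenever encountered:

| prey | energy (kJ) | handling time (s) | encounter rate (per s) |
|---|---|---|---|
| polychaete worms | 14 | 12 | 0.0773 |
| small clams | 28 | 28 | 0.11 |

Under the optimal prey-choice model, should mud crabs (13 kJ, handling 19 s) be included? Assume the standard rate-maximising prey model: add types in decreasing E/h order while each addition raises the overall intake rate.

Current rate: (0.0773×14 + 0.11×28)/(1 + 0.0773×12 + 0.11×28) = 0.8312 kJ/s.
mud crabs: E/h = 13/19 = 0.6842 kJ/s.
0.6842 < 0.8312, so adding mud crabs would lower the average — exclude it.

No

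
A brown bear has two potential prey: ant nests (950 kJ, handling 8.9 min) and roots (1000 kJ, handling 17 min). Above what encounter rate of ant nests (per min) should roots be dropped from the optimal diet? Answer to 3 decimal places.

At the threshold, the rate on ant nests alone equals the profitability of roots: λ·950/(1 + λ·8.9) = 1000/17 = 58.82.
Rearranging, λ(950 − 58.82×8.9) = 58.82, so λ = 58.82/426.5 = 0.1379 per min.

0.138 per min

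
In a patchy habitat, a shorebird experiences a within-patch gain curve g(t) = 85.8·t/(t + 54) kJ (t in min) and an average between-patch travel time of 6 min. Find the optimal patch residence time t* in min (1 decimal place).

Maximise g(t)/(T+t): set derivative to zero → g'(t)(T+t) = g(t).
g'(t) = 85.8·54/(t + 54)². Setting 85.8·54/(t+54)² = 85.8t/[(t+54)(6+t)] gives 54(6+t) = t(t+54), so t² = 54×6 = 324.
t* = √324 = 18 min.

18.0 min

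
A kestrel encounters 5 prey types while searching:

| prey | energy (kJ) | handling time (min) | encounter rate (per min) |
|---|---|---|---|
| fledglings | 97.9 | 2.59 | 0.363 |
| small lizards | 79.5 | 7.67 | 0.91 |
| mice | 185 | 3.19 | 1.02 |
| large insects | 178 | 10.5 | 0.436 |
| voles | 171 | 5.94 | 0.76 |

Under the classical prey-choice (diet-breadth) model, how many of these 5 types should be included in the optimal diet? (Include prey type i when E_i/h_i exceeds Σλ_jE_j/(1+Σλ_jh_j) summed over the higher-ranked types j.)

1

Profitabilities (E/h, kJ/min): mice 58, fledglings 37.8, voles 28.8, large insects 17, small lizards 10.4. Add prey in this order while the next type's profitability exceeds the intake rate on those already taken.
Rate on top 1: 44.36. fledglings: 37.8 < 44.36 → exclude; stop.
Optimal diet: mice — 1 of 5 types.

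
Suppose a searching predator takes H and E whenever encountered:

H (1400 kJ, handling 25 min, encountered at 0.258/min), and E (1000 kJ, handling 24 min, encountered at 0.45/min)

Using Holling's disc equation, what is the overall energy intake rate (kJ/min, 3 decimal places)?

R = Σλ_iE_i / (1 + Σλ_ih_i)
Numerator: 0.258×1400 + 0.45×1000 = 811.2
Denominator: 1 + 0.258×25 + 0.45×24 = 18.25
R = 811.2/18.25 = 44.45 kJ/min

44.449 kJ/min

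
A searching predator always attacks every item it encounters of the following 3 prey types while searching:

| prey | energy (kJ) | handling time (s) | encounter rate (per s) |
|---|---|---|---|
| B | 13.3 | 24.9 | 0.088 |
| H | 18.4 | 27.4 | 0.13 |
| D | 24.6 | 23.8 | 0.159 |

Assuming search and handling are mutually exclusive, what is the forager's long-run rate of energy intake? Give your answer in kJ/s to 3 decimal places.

0.709 kJ/s

R = Σλ_iE_i / (1 + Σλ_ih_i)
Numerator: 0.088×13.3 + 0.13×18.4 + 0.159×24.6 = 7.474
Denominator: 1 + 0.088×24.9 + 0.13×27.4 + 0.159×23.8 = 10.54
R = 7.474/10.54 = 0.7093 kJ/s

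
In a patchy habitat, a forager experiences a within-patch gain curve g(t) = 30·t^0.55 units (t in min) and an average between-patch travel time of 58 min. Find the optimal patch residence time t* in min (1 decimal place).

70.9 min

By the marginal value theorem, leave when the instantaneous gain rate g'(t) equals the habitat-wide average g(t)/(T + t).
g'(t) = 0.55·30·t^-0.45. Setting 0.55·30·t^-0.45 = 30·t^0.55/(58+t) gives 0.55(58+t) = t, so 0.45·t = 0.55×58.
t* = 0.55×58/0.45 = 70.89 min.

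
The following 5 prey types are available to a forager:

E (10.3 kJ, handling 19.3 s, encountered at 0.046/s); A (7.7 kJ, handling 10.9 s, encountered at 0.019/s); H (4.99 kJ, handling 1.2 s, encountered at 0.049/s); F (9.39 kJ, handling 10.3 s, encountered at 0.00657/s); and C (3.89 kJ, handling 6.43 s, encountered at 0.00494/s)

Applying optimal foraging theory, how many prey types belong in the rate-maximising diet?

Rank by E/h (kJ/s): H 4.16, F 0.912, A 0.706, C 0.605, E 0.534. Include each in turn until the next type's E/h falls below the running intake rate.
Rate on top 1: 0.2309. F: 0.912 > 0.2309 → include.
Rate on top 2: 0.2718. A: 0.706 > 0.2718 → include.
Rate on top 3: 0.3393. C: 0.605 > 0.3393 → include.
Rate on top 4: 0.3455. E: 0.534 > 0.3455 → include.
Optimal diet: H, F, A, C, E — 5 of 5 types.

5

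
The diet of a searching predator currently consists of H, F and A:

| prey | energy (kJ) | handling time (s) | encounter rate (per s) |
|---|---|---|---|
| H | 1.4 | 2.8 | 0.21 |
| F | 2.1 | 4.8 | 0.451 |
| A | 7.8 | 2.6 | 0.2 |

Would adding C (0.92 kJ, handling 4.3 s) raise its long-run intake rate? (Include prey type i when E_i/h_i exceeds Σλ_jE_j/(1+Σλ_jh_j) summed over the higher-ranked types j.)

Intake rate on the current diet: R = (0.21×1.4 + 0.451×2.1 + 0.2×7.8) / (1 + 0.21×2.8 + 0.451×4.8 + 0.2×2.6) = 2.801/4.273 = 0.6556 kJ/s.
Profitability of C: 0.92/4.3 = 0.214 kJ/s.
Since 0.214 < R, time spent handling C is better spent searching.

No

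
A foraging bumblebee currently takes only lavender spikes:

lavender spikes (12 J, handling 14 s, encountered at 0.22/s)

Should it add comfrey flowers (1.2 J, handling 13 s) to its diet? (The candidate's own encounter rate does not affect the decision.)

No

On lavender spikes alone, R = ΣλE/(1+Σλh) = 2.64/4.08 = 0.6471 J/s.
Profitability of comfrey flowers: 1.2/13 = 0.09231 J/s.
Since 0.09231 < R, time spent handling comfrey flowers is better spent searching.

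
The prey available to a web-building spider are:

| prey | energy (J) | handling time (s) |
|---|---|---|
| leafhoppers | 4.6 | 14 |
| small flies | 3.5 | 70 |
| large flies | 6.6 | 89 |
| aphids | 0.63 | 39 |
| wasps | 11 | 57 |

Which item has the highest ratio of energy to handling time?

Profitability E/h (J/s): leafhoppers = 4.6/14 = 0.329, small flies = 3.5/70 = 0.05, large flies = 6.6/89 = 0.0742, aphids = 0.63/39 = 0.0162, wasps = 11/57 = 0.193.
Ranked: leafhoppers > wasps > large flies > small flies > aphids.

leafhoppers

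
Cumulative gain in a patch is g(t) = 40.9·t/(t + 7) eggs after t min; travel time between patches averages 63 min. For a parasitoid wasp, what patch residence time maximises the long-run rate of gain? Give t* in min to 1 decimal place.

21.0 min

Maximise g(t)/(T+t): set derivative to zero → g'(t)(T+t) = g(t).
g'(t) = 40.9·7/(t + 7)². Setting 40.9·7/(t+7)² = 40.9t/[(t+7)(63+t)] gives 7(63+t) = t(t+7), so t² = 7×63 = 441.
t* = √441 = 21 min.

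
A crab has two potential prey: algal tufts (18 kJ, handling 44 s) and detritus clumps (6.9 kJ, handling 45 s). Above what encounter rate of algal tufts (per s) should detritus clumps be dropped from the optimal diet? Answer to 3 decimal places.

0.014 per s

The zero-one rule: include detritus clumps iff E₂/h₂ > λE₁/(1+λh₁). Equality gives the switch point.
λE₁h₂ = E₂ + λE₂h₁ ⇒ λ = E₂/(E₁h₂ − E₂h₁) = 6.9/(810 − 303.6) = 0.01363 per s.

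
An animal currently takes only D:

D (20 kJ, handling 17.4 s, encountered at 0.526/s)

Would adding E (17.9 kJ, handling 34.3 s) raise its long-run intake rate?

No

Intake rate on the current diet: R = (0.526×20) / (1 + 0.526×17.4) = 10.52/10.15 = 1.036 kJ/s.
Profitability of E: 17.9/34.3 = 0.5219 kJ/s.
0.5219 < 1.036, so adding E would lower the average — exclude it.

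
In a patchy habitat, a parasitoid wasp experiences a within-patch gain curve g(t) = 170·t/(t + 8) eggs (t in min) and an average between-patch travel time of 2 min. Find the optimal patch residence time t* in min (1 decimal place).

Optimal t* satisfies g'(t*) = g(t*)/(T + t*).
g'(t) = 170·8/(t + 8)². Setting 170·8/(t+8)² = 170t/[(t+8)(2+t)] gives 8(2+t) = t(t+8), so t² = 8×2 = 16.
t* = √16 = 4 min.

4.0 min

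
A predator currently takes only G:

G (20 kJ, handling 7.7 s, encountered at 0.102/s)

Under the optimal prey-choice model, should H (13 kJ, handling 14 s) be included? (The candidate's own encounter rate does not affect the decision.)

No

Current rate: (0.102×20)/(1 + 0.102×7.7) = 1.143 kJ/s.
Profitability of H: 13/14 = 0.9286 kJ/s.
0.9286 < 1.143, so adding H would lower the average — exclude it.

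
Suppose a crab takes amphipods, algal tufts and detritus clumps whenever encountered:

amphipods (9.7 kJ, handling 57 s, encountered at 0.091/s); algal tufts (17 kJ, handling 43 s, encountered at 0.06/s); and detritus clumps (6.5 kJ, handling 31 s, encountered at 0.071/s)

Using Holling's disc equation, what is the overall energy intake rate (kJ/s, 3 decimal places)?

Energy encountered per unit search time: 0.091×9.7 + 0.06×17 + 0.071×6.5 = 2.364 kJ/s.
Handling time per unit search time: 0.091×57 + 0.06×43 + 0.071×31 = 9.968.
Rate = 2.364/(1 + 9.968) = 0.2156 kJ/s.

0.216 kJ/s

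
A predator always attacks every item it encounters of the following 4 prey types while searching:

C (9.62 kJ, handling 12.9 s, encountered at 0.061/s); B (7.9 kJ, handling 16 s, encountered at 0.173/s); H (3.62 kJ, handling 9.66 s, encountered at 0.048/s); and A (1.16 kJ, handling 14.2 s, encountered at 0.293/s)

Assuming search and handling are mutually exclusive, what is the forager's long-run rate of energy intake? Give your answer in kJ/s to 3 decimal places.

0.269 kJ/s

Energy encountered per unit search time: 0.061×9.62 + 0.173×7.9 + 0.048×3.62 + 0.293×1.16 = 2.467 kJ/s.
Handling time per unit search time: 0.061×12.9 + 0.173×16 + 0.048×9.66 + 0.293×14.2 = 8.179.
Rate = 2.467/(1 + 8.179) = 0.2688 kJ/s.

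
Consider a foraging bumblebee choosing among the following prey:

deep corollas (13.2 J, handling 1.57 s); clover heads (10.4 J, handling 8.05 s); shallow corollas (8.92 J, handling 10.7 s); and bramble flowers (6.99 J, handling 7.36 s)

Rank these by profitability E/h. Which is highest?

deep corollas

Profitability E/h (J/s): deep corollas = 13.2/1.57 = 8.41, clover heads = 10.4/8.05 = 1.29, shallow corollas = 8.92/10.7 = 0.834, bramble flowers = 6.99/7.36 = 0.95.
Ranked: deep corollas > clover heads > bramble flowers > shallow corollas.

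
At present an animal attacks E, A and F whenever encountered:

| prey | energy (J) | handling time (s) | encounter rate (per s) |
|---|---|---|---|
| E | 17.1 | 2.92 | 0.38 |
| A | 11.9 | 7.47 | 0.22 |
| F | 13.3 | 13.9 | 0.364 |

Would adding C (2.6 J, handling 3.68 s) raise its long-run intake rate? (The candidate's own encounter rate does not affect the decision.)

Current rate: (0.38×17.1 + 0.22×11.9 + 0.364×13.3)/(1 + 0.38×2.92 + 0.22×7.47 + 0.364×13.9) = 1.584 J/s.
Profitability of C: 2.6/3.68 = 0.7065 J/s.
Since 0.7065 < R, time spent handling C is better spent searching.

No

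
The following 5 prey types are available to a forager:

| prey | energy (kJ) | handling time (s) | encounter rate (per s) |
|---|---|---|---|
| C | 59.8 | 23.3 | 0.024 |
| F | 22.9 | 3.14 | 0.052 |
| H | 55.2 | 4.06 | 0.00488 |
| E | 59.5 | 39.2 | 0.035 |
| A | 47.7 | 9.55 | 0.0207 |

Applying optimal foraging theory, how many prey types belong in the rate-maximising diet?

E/h in descending order: H 13.6, F 7.29, A 4.99, C 2.57, E 1.52 kJ/s. The optimal diet is the largest prefix of this list for which every included type satisfies E_i/h_i > R on the types above it.
Rate on top 1: 0.2641. F: 7.29 > 0.2641 → include.
Rate on top 2: 1.234. A: 4.99 > 1.234 → include.
Rate on top 3: 1.773. C: 2.57 > 1.773 → include.
Rate on top 4: 2.001. E: 1.52 < 2.001 → exclude; stop.
Optimal diet: H, F, A, C — 4 of 5 types.

4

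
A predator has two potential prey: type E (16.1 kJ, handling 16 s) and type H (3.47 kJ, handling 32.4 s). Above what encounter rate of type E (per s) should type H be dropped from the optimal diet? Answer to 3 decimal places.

0.007 per s

At the threshold, the rate on type E alone equals the profitability of type H: λ·16.1/(1 + λ·16) = 3.47/32.4 = 0.1071.
Rearranging, λ(16.1 − 0.1071×16) = 0.1071, so λ = 0.1071/14.39 = 0.007444 per s.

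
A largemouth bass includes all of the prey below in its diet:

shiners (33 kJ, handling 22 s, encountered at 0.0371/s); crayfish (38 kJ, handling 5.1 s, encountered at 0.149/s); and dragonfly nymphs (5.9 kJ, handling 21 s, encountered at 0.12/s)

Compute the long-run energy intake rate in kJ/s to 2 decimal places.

1.49 kJ/s

R = Σλ_iE_i / (1 + Σλ_ih_i)
Numerator: 0.0371×33 + 0.149×38 + 0.12×5.9 = 7.594
Denominator: 1 + 0.0371×22 + 0.149×5.1 + 0.12×21 = 5.096
R = 7.594/5.096 = 1.49 kJ/s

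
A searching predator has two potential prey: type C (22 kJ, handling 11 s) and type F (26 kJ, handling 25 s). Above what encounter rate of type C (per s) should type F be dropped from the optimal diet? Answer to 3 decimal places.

At the threshold, the rate on type C alone equals the profitability of type F: λ·22/(1 + λ·11) = 26/25 = 1.04.
Rearranging, λ(22 − 1.04×11) = 1.04, so λ = 1.04/10.56 = 0.09848 per s.

0.098 per s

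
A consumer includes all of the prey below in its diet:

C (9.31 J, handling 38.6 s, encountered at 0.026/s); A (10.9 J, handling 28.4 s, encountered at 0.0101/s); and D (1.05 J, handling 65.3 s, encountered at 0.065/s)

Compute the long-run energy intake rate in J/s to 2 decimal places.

Energy encountered per unit search time: 0.026×9.31 + 0.0101×10.9 + 0.065×1.05 = 0.4204 J/s.
Handling time per unit search time: 0.026×38.6 + 0.0101×28.4 + 0.065×65.3 = 5.535.
Rate = 0.4204/(1 + 5.535) = 0.06433 J/s.

0.06 J/s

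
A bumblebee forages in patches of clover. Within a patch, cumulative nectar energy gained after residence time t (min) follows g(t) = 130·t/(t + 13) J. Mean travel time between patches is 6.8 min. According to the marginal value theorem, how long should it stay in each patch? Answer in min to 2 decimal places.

Maximise g(t)/(T+t): set derivative to zero → g'(t)(T+t) = g(t).
g'(t) = 130·13/(t + 13)². Setting 130·13/(t+13)² = 130t/[(t+13)(6.8+t)] gives 13(6.8+t) = t(t+13), so t² = 13×6.8 = 88.4.
t* = √88.4 = 9.402 min.

9.40 min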